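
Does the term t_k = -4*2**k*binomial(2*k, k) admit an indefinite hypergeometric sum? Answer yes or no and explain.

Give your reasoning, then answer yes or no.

No; the degree bound rules out any f.

t_(k+1)/t_k = 4*(2*k + 1)/(k + 1).
Take A(k)=8*k + 4, B(k)=k + 1, C(k)=1.
Solve (8*k + 4)·f(k+1) − (k)·f(k) = 1.
deg f ≤ -1 (via 1,1,0).
Bound -1 < 0, so the key equation has no polynomial solution.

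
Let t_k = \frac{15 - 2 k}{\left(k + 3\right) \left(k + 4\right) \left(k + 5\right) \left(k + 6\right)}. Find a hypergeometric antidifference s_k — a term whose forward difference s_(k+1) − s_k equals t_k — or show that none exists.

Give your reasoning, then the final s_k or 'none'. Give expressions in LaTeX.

s_k = \frac{k \left(k^{2} + 12 k + 62\right)}{15 \left(k + 3\right) \left(k + 4\right) \left(k + 5\right)}

Ratio r(k) = (k + 3)*(2*k - 13)/((k + 7)*(2*k - 15)).
Take A(k)=k + 3, B(k)=k + 7, C(k)=k - 15/2.
Solve (k + 3)·f(k+1) − (k + 6)·f(k) = k - 15/2.
deg f ≤ 3 (via 1,1,1).
Match coefficients ⇒ f(k) = -k*(k**2 + 12*k + 62)/30.
Then R = B(k−1)f/C = -k*(k + 6)*(k**2 + 12*k + 62)/(15*(2*k - 15)), so s_k = R(k)·t_k = k*(k**2 + 12*k + 62)/(15*(k + 3)*(k + 4)*(k + 5)).
Verify: (15 - 2*k)/(k**4 + 18*k**3 + 119*k**2 + 342*k + 360) matches t_k.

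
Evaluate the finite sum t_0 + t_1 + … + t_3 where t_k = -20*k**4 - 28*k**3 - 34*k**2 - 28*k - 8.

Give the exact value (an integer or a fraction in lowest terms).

Σ = -3644

r(k) = (10*k**4 + 54*k**3 + 119*k**2 + 130*k + 59)/(10*k**4 + 14*k**3 + 17*k**2 + 14*k + 4) after simplifying.
Take A(k)=1, B(k)=1, C(k)=k**4 + 7*k**3/5 + 17*k**2/10 + 7*k/5 + 2/5.
Set up (1)·f(k+1) − (1)·f(k) − (k**4 + 7*k**3/5 + 17*k**2/10 + 7*k/5 + 2/5) = 0.
Bound: deg f ≤ 5.
Match coefficients ⇒ f(k) = k*(4*k**4 - 3*k**3 + 4*k**2 + 4*k - 1)/20.
Then R = B(k−1)f/C = k*(4*k**4 - 3*k**3 + 4*k**2 + 4*k - 1)/(2*(10*k**4 + 14*k**3 + 17*k**2 + 14*k + 4)), so s_k = R(k)·t_k = k*(-4*k**4 + 3*k**3 - 4*k**2 - 4*k + 1).
Δs = -20*k**4 - 28*k**3 - 34*k**2 - 28*k - 8, as required.
Σ_(k=0)^(3) t_k = s_(4) − s_(0) = -3644 − (0) = -3644.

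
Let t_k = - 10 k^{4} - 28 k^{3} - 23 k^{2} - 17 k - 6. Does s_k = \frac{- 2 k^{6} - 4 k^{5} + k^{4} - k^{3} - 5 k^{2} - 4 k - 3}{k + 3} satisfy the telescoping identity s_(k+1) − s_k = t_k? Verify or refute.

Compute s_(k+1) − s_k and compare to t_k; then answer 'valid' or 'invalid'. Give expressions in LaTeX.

s_(k+1) = (-2*k**6 - 16*k**5 - 49*k**4 - 77*k**3 - 72*k**2 - 45*k - 18)/(k + 4)
s_(k+1) − s_k = (-10*k**6 - 82*k**5 - 227*k**4 - 294*k**3 - 237*k**2 - 134*k - 42)/(k**2 + 7*k + 12)
(s_(k+1) − s_k) − t_k = 2*(8*k**5 + 56*k**4 + 110*k**3 + 82*k**2 + 56*k + 15)/(k**2 + 7*k + 12)

Invalid: residual \frac{2 \left(8 k^{5} + 56 k^{4} + 110 k^{3} + 82 k^{2} + 56 k + 15\right)}{k^{2} + 7 k + 12} ≠ 0.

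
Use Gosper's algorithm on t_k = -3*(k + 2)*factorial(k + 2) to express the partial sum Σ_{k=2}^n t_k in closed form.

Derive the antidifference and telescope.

S(n) = 72 - 3*factorial(n + 3)

Compute t_(k+1)/t_k: get (k + 3)**2/(k + 2).
Gosper form: A/B · C(k+1)/C(k) with A=k + 3, B=1, C=k + 2.
Set up (k + 3)·f(k+1) − (1)·f(k) − (k + 2) = 0.
From deg A=1, deg B=0, deg C=1: d=0.
Solve for f: f(k) = 1 (degree 0 ≤ 0).
Certificate R = B(k−1)f/C = 1/(k + 2) gives s_k = -3*factorial(k + 2).
Verify: -3*(k + 2)*factorial(k + 2) matches t_k.
Σ_(k=2)^n t_k = s_(n+1) − s_(2) = (-3*factorial(n + 3)) − (-72), i.e. 72 - 3*factorial(n + 3).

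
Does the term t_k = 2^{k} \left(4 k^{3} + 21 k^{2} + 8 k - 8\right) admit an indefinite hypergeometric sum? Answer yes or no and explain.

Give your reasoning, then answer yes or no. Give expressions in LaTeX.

The ratio is 2*(4*k**3 + 33*k**2 + 62*k + 25)/(4*k**3 + 21*k**2 + 8*k - 8).
A = 2, B = 1, C = k**3 + 21*k**2/4 + 2*k - 2.
f must satisfy (2)·f(k+1) − (1)·f(k) = k**3 + 21*k**2/4 + 2*k - 2.
Degrees (0,0,3) ⇒ d ≤ 3.
Solve for f: f(k) = (4*k**3 - 3*k**2 - 4*k - 2)/4 (degree 3 ≤ 3).
So s_k = (B(k−1)f/C)·t_k = ((4*k**3 - 3*k**2 - 4*k - 2)/(4*k**3 + 21*k**2 + 8*k - 8))·t_k = 2**k*(4*k**3 - 3*k**2 - 4*k - 2).
Δs = 2**k*(4*k**3 + 21*k**2 + 8*k - 8), as required.

Yes. s_k = 2^{k} \left(4 k^{3} - 3 k^{2} - 4 k - 2\right).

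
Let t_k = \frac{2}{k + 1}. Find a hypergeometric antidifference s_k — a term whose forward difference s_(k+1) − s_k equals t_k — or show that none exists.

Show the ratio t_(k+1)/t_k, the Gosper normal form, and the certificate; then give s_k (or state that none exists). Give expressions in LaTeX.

not Gosper-summable; s_k does not exist

The ratio is (k + 1)/(k + 2).
So A=k + 1 and B=k + 2, with C=1.
Need (k + 1)·f(k+1) − (k + 1)·f(k) = 1.
d = 0 from the (1,1,0) case.
Write f(k) = c0. Then LHS − RHS = -1, requiring -1 = 0: contradictory. No certificate.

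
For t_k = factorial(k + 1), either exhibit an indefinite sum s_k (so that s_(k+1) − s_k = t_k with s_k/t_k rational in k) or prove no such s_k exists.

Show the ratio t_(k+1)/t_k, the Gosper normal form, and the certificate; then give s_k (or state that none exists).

no hypergeometric antidifference exists

The ratio is k + 2.
Normal form (A,B,C) = (k + 2, 1, 1).
Solve (k + 2)·f(k+1) − (1)·f(k) = 1.
Degrees (1,0,0) ⇒ d ≤ -1.
deg f ≤ -1 is impossible — no certificate.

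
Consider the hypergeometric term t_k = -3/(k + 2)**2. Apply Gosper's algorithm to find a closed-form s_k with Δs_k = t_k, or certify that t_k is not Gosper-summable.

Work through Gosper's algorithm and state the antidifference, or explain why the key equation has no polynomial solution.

none (Gosper's algorithm certifies no s_k)

Compute t_(k+1)/t_k: get (k + 2)**2/(k + 3)**2.
Factor: A=k**2 + 4*k + 4; B=k**2 + 6*k + 9; C=1.
Need (k**2 + 4*k + 4)·f(k+1) − (k**2 + 4*k + 4)·f(k) = 1.
Degrees (2,2,0) ⇒ d ≤ 0.
Generic f = c0 gives residual -1; -1 = 0 cannot hold, so t_k is not Gosper-summable.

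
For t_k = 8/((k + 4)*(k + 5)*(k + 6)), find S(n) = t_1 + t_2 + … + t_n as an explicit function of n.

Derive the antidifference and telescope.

r(k) = (k + 4)/(k + 7) after simplifying.
Take A(k)=k + 4, B(k)=k + 7, C(k)=1.
f must satisfy (k + 4)·f(k+1) − (k + 6)·f(k) = 1.
Bound: deg f ≤ 2.
A polynomial solution: f(k) = k*(k + 9)/40.
Get s_k = R·t_k = k*(k + 9)/(5*(k + 4)*(k + 5)) with R(k) = B(k−1)f(k)/C(k) = k*(k + 6)*(k + 9)/40.
Δs = 8/(k**3 + 15*k**2 + 74*k + 120), as required.
Evaluate: s_(n+1) = (n**2 + 11*n + 10)/(5*(n**2 + 11*n + 30)); subtract s_(1) = 1/15 ⇒ S(n) = 2*n*(n + 11)/(15*(n**2 + 11*n + 30)).

S(n) = 2*n*(n + 11)/(15*(n**2 + 11*n + 30))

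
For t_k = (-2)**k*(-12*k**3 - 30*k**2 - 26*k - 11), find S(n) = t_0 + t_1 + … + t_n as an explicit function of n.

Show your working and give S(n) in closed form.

t_(k+1)/t_k = 2*(-12*k**3 - 66*k**2 - 122*k - 79)/(12*k**3 + 30*k**2 + 26*k + 11).
Normal form (A,B,C) = (-2, 1, k**3 + 5*k**2/2 + 13*k/6 + 11/12).
f must satisfy (-2)·f(k+1) − (1)·f(k) = k**3 + 5*k**2/2 + 13*k/6 + 11/12.
Degrees (0,0,3) ⇒ d ≤ 3.
Coefficient equations give f(k) = -(4*k**3 + 2*k**2 - 2*k + 1)/12.
R(k) = B(k−1)·f(k)/C(k) = -(4*k**3 + 2*k**2 - 2*k + 1)/(12*k**3 + 30*k**2 + 26*k + 11); s_k = R·t_k = (-2)**k*(4*k**3 + 2*k**2 - 2*k + 1).
Δs = (-2)**k*(-12*k**3 - 30*k**2 - 26*k - 11), as required.
Σ_(k=0)^n t_k = s_(n+1) − s_(0) = ((-2)**(n + 1)*(4*n**3 + 14*n**2 + 14*n + 5)) − (1), i.e. -8*(-2)**n*n**3 - 28*(-2)**n*n**2 - 28*(-2)**n*n - 10*(-2)**n - 1.

S(n) = -8*(-2)**n*n**3 - 28*(-2)**n*n**2 - 28*(-2)**n*n - 10*(-2)**n - 1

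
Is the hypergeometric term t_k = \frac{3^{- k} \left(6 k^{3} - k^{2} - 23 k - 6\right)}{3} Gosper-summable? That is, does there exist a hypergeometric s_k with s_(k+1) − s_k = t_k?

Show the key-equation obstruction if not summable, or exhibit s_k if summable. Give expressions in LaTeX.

Ratio r(k) = (6*k**3 + 17*k**2 - 7*k - 24)/(3*(6*k**3 - k**2 - 23*k - 6)).
So A=1/3 and B=1, with C=k**3 - k**2/6 - 23*k/6 - 1.
Solve (1/3)·f(k+1) − (1)·f(k) = k**3 - k**2/6 - 23*k/6 - 1.
deg f ≤ 3 (via 0,0,3).
Coefficient equations give f(k) = -(3*k**3 + 4*k**2 - 3*k - 1)/2.
Then R = B(k−1)f/C = -3*(3*k**3 + 4*k**2 - 3*k - 1)/(6*k**3 - k**2 - 23*k - 6), so s_k = R(k)·t_k = (-3*k**3 - 4*k**2 + 3*k + 1)/3**k.
Δs = (6*k**3 - k**2 - 23*k - 6)/(3*3**k), as required.

Yes. s_k = 3^{- k} \left(- 3 k^{3} - 4 k^{2} + 3 k + 1\right).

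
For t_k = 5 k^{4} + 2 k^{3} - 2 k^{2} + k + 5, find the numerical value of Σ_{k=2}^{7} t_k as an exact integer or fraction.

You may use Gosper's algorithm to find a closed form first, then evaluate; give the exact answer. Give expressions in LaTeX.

Step 1: r(k) = (5*k**4 + 22*k**3 + 34*k**2 + 23*k + 11)/(5*k**4 + 2*k**3 - 2*k**2 + k + 5).
Gosper form: A/B · C(k+1)/C(k) with A=1, B=1, C=k**4 + 2*k**3/5 - 2*k**2/5 + k/5 + 1.
Solve (1)·f(k+1) − (1)·f(k) = k**4 + 2*k**3/5 - 2*k**2/5 + k/5 + 1.
d = 5 from the (0,0,4) case.
Solve for f: f(k) = k*(k**4 - 2*k**3 + 2*k + 4)/5 (degree 5 ≤ 5).
Then R = B(k−1)f/C = k*(k**4 - 2*k**3 + 2*k + 4)/(5*k**4 + 2*k**3 - 2*k**2 + k + 5), so s_k = R(k)·t_k = k*(k**4 - 2*k**3 + 2*k + 4).
Check: Δs_k = 5*k**4 + 2*k**3 - 2*k**2 + k + 5. ✓
Telescoping: Σ = s_(8) − s_(2) = 24736 − (16) = 24720.

Σ = 24720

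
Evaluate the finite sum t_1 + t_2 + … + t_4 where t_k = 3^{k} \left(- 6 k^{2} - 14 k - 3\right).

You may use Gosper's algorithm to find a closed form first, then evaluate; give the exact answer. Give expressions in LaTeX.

Compute t_(k+1)/t_k: get 3*(6*k**2 + 26*k + 23)/(6*k**2 + 14*k + 3).
A = 3, B = 1, C = k**2 + 7*k/3 + 1/2.
f must satisfy (3)·f(k+1) − (1)·f(k) = k**2 + 7*k/3 + 1/2.
d = 2 from the (0,0,2) case.
A polynomial solution: f(k) = k*(3*k - 2)/6.
So s_k = (B(k−1)f/C)·t_k = (k*(3*k - 2)/(6*k**2 + 14*k + 3))·t_k = 3**k*k*(2 - 3*k).
s_(k+1) − s_k = 3**k*(-6*k**2 - 14*k - 3) = t_k.
Σ_(k=1)^(4) t_k = s_(5) − s_(1) = -15795 − (-3) = -15792.

Σ = -15792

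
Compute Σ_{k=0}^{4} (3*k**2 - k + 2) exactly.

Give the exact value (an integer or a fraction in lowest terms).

Ratio r(k) = (-k + 3*(k + 1)**2 + 1)/(3*k**2 - k + 2).
So A=1 and B=1, with C=k**2 - k/3 + 2/3.
f must satisfy (1)·f(k+1) − (1)·f(k) = k**2 - k/3 + 2/3.
Degrees (0,0,2) ⇒ d ≤ 3.
Solve for f: f(k) = k*(k**2 - 2*k + 3)/3 (degree 3 ≤ 3).
Then R = B(k−1)f/C = k*(k**2 - 2*k + 3)/(3*k**2 - k + 2), so s_k = R(k)·t_k = k*(k**2 - 2*k + 3).
Δs = 3*k**2 - k + 2, as required.
Sum = s_(5) − s_(0); s_(5) = 90, s_(0) = 0 ⇒ 90.

Σ = 90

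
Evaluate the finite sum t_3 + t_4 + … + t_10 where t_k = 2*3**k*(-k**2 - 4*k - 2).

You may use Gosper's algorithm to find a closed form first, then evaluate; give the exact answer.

t_(k+1)/t_k = 3*(k**2 + 6*k + 7)/(k**2 + 4*k + 2).
Normal form (A,B,C) = (3, 1, k**2 + 4*k + 2).
Set up (3)·f(k+1) − (1)·f(k) − (k**2 + 4*k + 2) = 0.
d = 2 from the (0,0,2) case.
Solving with deg f ≤ 2: f(k) = (k**2 + k - 1)/2.
R(k) = B(k−1)·f(k)/C(k) = (k**2 + k - 1)/(2*(k**2 + 4*k + 2)); s_k = R·t_k = 3**k*(-k**2 - k + 1).
Δs = 2*3**k*(-k**2 - 4*k - 2), as required.
Σ_(k=3)^(10) t_k = s_(11) − s_(3) = -23206257 − (-297) = -23205960.

Σ = -23205960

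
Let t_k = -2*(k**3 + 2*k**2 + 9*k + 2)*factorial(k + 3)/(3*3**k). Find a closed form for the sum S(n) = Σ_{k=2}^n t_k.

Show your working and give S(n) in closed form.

S(n) = 3**(-n - 1)*(320*3**n - 2*n**6*factorial(n) - 22*n**5*factorial(n) - 94*n**4*factorial(n) - 210*n**3*factorial(n) - 288*n**2*factorial(n) - 248*n*factorial(n) - 96*factorial(n))

t_(k+1)/t_k = (k**4 + 9*k**3 + 36*k**2 + 78*k + 56)/(3*(k**3 + 2*k**2 + 9*k + 2)).
So A=k/3 + 4/3 and B=1, with C=k**3 + 2*k**2 + 9*k + 2.
Solve (k/3 + 4/3)·f(k+1) − (1)·f(k) = k**3 + 2*k**2 + 9*k + 2.
Bound: deg f ≤ 2.
Solving with deg f ≤ 2: f(k) = 3*(k**2 - k + 2).
R(k) = B(k−1)·f(k)/C(k) = 3*(k**2 - k + 2)/(k**3 + 2*k**2 + 9*k + 2); s_k = R·t_k = -2*(k**2 - k + 2)*factorial(k + 3)/3**k.
Check: Δs_k = -2*(k**3 + 2*k**2 + 9*k + 2)*factorial(k + 3)/(3*3**k). ✓
Σ_(k=2)^n t_k = s_(n+1) − s_(2) = (-2*3**(-n - 1)*(n**2 + n + 2)*factorial(n + 4)) − (-320/3), i.e. 3**(-n - 1)*(320*3**n - 2*n**6*factorial(n) - 22*n**5*factorial(n) - 94*n**4*factorial(n) - 210*n**3*factorial(n) - 288*n**2*factorial(n) - 248*n*factorial(n) - 96*factorial(n)).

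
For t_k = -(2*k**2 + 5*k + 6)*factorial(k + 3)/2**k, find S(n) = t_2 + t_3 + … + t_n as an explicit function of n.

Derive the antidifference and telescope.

r(k) = (k + 4)*(5*k + 2*(k + 1)**2 + 11)/(2*(2*k**2 + 5*k + 6)) after simplifying.
Normal form (A,B,C) = (k/2 + 2, 1, k**2 + 5*k/2 + 3).
Need (k/2 + 2)·f(k+1) − (1)·f(k) = k**2 + 5*k/2 + 3.
d = 1 from the (1,0,2) case.
Solve for f: f(k) = 2*k - 1 (degree 1 ≤ 1).
Then R = B(k−1)f/C = 2*(2*k - 1)/(2*k**2 + 5*k + 6), so s_k = R(k)·t_k = -2**(1 - k)*(2*k - 1)*factorial(k + 3).
Δs = -(2*k**2 + 5*k + 6)*factorial(k + 3)/2**k, as required.
Evaluate: s_(n+1) = -(2*n + 1)*factorial(n + 4)/2**n; subtract s_(2) = -180 ⇒ S(n) = 180 - 2*n*factorial(n + 4)/2**n - factorial(n + 4)/2**n.

S(n) = 180 - 2*n*factorial(n + 4)/2**n - factorial(n + 4)/2**n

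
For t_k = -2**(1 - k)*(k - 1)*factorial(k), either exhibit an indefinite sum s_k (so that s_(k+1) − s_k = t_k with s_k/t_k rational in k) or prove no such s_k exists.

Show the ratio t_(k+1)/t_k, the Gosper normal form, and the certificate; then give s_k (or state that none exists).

Step 1: r(k) = k*(k + 1)/(2*(k - 1)).
A = k/2 + 1/2, B = 1, C = k - 1.
Key eq: (k/2 + 1/2)·f(k+1) = (1)·f(k) + (k - 1).
deg f ≤ 0 (via 1,0,1).
Match coefficients ⇒ f(k) = 2.
Get s_k = R·t_k = -2**(2 - k)*factorial(k) with R(k) = B(k−1)f(k)/C(k) = 2/(k - 1).
Check: Δs_k = -2**(1 - k)*(k - 1)*factorial(k). ✓

s_k = -2**(2 - k)*factorial(k)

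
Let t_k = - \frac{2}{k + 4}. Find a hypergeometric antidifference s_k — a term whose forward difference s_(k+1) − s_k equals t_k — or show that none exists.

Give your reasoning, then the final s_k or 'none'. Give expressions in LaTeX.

none (Gosper's algorithm certifies no s_k)

Compute t_(k+1)/t_k: get (k + 4)/(k + 5).
Normal form (A,B,C) = (k + 4, k + 5, 1).
Solve (k + 4)·f(k+1) − (k + 4)·f(k) = 1.
d = 0 from the (1,1,0) case.
Write f(k) = c0. Then LHS − RHS = -1, requiring -1 = 0: contradictory. No certificate.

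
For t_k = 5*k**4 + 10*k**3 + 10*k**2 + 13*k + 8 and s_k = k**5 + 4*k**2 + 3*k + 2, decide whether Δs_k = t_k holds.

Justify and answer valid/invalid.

s_(k+1) = 3*k + (k + 1)**5 + 4*(k + 1)**2 + 5
s_(k+1) − s_k = 5*k**4 + 10*k**3 + 10*k**2 + 13*k + 8
(s_(k+1) − s_k) − t_k = 0

Valid — Δs_k = t_k.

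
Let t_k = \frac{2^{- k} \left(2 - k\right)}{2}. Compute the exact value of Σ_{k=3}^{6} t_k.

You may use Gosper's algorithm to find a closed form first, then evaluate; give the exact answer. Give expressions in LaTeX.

Σ = -13/64

The ratio is (k - 1)/(2*(k - 2)).
Normal form (A,B,C) = (1/2, 1, k - 2).
Key eq: (1/2)·f(k+1) = (1)·f(k) + (k - 2).
d = 1 from the (0,0,1) case.
A polynomial solution: f(k) = -2*(k - 1).
R(k) = B(k−1)·f(k)/C(k) = -2*(k - 1)/(k - 2); s_k = R·t_k = (k - 1)/2**k.
s_(k+1) − s_k = (2 - k)/(2*2**k) = t_k.
Evaluate s at k=7 and k=3: 3/64 and 1/4; difference -13/64.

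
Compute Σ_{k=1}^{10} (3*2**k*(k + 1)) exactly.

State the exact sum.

The ratio is 2*(k + 2)/(k + 1).
Normal form (A,B,C) = (2, 1, k + 1).
Key eq: (2)·f(k+1) = (1)·f(k) + (k + 1).
From deg A=0, deg B=0, deg C=1: d=1.
Coefficient equations give f(k) = k - 1.
So s_k = (B(k−1)f/C)·t_k = ((k - 1)/(k + 1))·t_k = 3*2**k*(k - 1).
Δs = 3*2**k*(k + 1), as required.
Σ_(k=1)^(10) t_k = s_(11) − s_(1) = 61440 − (0) = 61440.

Σ = 61440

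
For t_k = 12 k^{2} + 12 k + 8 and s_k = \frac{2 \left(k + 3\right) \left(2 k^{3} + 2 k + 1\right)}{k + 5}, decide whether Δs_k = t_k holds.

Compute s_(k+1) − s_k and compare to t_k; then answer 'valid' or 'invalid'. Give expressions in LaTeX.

s_(k+1) = 2*(k + 4)*(2*k + 2*(k + 1)**3 + 3)/(k + 6)
s_(k+1) − s_k = 4*(3*k**4 + 32*k**3 + 89*k**2 + 80*k + 41)/(k**2 + 11*k + 30)
(s_(k+1) − s_k) − t_k = 4*(-4*k**3 - 36*k**2 - 32*k - 19)/(k**2 + 11*k + 30)

Invalid: residual \frac{4 \left(- 4 k^{3} - 36 k^{2} - 32 k - 19\right)}{k^{2} + 11 k + 30} ≠ 0.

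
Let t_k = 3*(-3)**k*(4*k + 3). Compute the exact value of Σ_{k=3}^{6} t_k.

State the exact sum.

t_(k+1)/t_k = 3*(-4*k - 7)/(4*k + 3).
Gosper form: A/B · C(k+1)/C(k) with A=-3, B=1, C=k + 3/4.
Key eq: (-3)·f(k+1) = (1)·f(k) + (k + 3/4).
From deg A=0, deg B=0, deg C=1: d=1.
Match coefficients ⇒ f(k) = -k/4.
R(k) = B(k−1)·f(k)/C(k) = -k/(4*k + 3); s_k = R·t_k = (-3)**(k + 1)*k.
Check: Δs_k = 3*(-3)**k*(4*k + 3). ✓
Evaluate s at k=7 and k=3: 45927 and 243; difference 45684.

Σ = 45684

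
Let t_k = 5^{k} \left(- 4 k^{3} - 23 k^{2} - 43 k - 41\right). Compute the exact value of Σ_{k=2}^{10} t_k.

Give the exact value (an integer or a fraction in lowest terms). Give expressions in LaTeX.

r(k) = 5*(4*k**3 + 35*k**2 + 101*k + 111)/(4*k**3 + 23*k**2 + 43*k + 41) after simplifying.
Factor: A=5; B=1; C=k**3 + 23*k**2/4 + 43*k/4 + 41/4.
f must satisfy (5)·f(k+1) − (1)·f(k) = k**3 + 23*k**2/4 + 43*k/4 + 41/4.
d = 3 from the (0,0,3) case.
Solve for f: f(k) = (k + 2)*(k**2 + 2)/4 (degree 3 ≤ 3).
Then R = B(k−1)f/C = (k + 2)*(k**2 + 2)/(4*k**3 + 23*k**2 + 43*k + 41), so s_k = R(k)·t_k = 5**k*(-k**3 - 2*k**2 - 2*k - 4).
Δs = 5**k*(-4*k**3 - 23*k**2 - 43*k - 41), as required.
Σ_(k=2)^(10) t_k = s_(11) − s_(2) = -78076171875 − (-600) = -78076171275.

Σ = -78076171275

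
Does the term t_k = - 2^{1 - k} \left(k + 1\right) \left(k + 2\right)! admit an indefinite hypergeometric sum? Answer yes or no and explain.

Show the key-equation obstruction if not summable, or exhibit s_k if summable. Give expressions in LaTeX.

Ratio r(k) = (k + 2)*(k + 3)/(2*(k + 1)).
Normal form (A,B,C) = (k/2 + 3/2, 1, k + 1).
Solve (k/2 + 3/2)·f(k+1) − (1)·f(k) = k + 1.
Degrees (1,0,1) ⇒ d ≤ 0.
Solve for f: f(k) = 2 (degree 0 ≤ 0).
Then R = B(k−1)f/C = 2/(k + 1), so s_k = R(k)·t_k = -2**(2 - k)*factorial(k + 2).
Check: Δs_k = -2**(1 - k)*(k + 1)*factorial(k + 2). ✓

Yes. s_k = - 2^{2 - k} \left(k + 2\right)!.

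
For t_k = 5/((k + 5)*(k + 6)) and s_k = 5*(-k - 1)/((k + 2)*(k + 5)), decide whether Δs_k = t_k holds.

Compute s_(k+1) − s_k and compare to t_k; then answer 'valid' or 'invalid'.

Invalid: residual 10*(-k - 4)/(k**4 + 16*k**3 + 91*k**2 + 216*k + 180) ≠ 0.

s_(k+1) = 5*(-k - 2)/((k + 3)*(k + 6))
s_(k+1) − s_k = 5*(k**2 + 3*k - 2)/(k**4 + 16*k**3 + 91*k**2 + 216*k + 180)
(s_(k+1) − s_k) − t_k = 10*(-k - 4)/(k**4 + 16*k**3 + 91*k**2 + 216*k + 180)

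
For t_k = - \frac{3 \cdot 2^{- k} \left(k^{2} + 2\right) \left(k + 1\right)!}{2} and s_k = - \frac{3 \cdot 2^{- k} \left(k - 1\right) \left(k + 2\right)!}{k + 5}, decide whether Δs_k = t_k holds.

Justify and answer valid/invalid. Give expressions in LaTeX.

s_(k+1) = -3*k*factorial(k + 3)/(2*2**k*(k + 6))
s_(k+1) − s_k = -3*(k**3 + 6*k**2 + 5*k + 12)*factorial(k + 2)/(2*2**k*(k + 5)*(k + 6))
(s_(k+1) − s_k) − t_k = 9*(k**3 + 5*k**2 + 12)*factorial(k + 1)/(2*2**k*(k + 5)*(k + 6))

Invalid: residual \frac{9 \cdot 2^{- k} \left(k^{3} + 5 k^{2} + 12\right) \left(k + 1\right)!}{2 \left(k + 5\right) \left(k + 6\right)} ≠ 0.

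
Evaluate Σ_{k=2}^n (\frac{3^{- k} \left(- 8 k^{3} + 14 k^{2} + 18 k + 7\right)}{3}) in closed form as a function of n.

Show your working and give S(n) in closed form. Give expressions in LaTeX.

S(n) = 3^{- n - 2} \left(- 16 \cdot 3^{n} + 12 n^{3} + 33 n^{2} + 18 n - 15\right)

r(k) = (8*k**3 + 10*k**2 - 22*k - 31)/(3*(8*k**3 - 14*k**2 - 18*k - 7)) after simplifying.
Take A(k)=1/3, B(k)=1, C(k)=k**3 - 7*k**2/4 - 9*k/4 - 7/8.
Set up (1/3)·f(k+1) − (1)·f(k) − (k**3 - 7*k**2/4 - 9*k/4 - 7/8) = 0.
d = 3 from the (0,0,3) case.
Solve for f: f(k) = -3*(4*k**3 - k**2 - 4*k - 4)/8 (degree 3 ≤ 3).
So s_k = (B(k−1)f/C)·t_k = (-3*(4*k**3 - k**2 - 4*k - 4)/(8*k**3 - 14*k**2 - 18*k - 7))·t_k = (4*k**3 - k**2 - 4*k - 4)/3**k.
s_(k+1) − s_k = (-8*k**3 + 14*k**2 + 18*k + 7)/(3*3**k) = t_k.
s_(n+1) = 3**(-n - 1)*(4*n**3 + 11*n**2 + 6*n - 5) and s_(2) = 16/9, so S(n) = 3**(-n - 2)*(-16*3**n + 12*n**3 + 33*n**2 + 18*n - 15).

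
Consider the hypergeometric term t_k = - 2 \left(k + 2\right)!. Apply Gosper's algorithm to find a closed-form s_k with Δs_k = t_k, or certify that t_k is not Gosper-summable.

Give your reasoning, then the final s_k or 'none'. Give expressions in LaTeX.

none — t_k is not Gosper-summable

Ratio r(k) = k + 3.
Factor: A=k + 3; B=1; C=1.
Set up (k + 3)·f(k+1) − (1)·f(k) − (1) = 0.
deg f ≤ -1 (via 1,0,0).
Negative degree bound (-1): no f exists, t_k not Gosper-summable.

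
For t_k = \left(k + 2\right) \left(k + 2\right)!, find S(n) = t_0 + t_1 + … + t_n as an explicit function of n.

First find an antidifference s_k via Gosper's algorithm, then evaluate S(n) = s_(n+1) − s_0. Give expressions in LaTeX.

S(n) = \left(n + 3\right)! - 2

Compute t_(k+1)/t_k: get (k + 3)**2/(k + 2).
Gosper form: A/B · C(k+1)/C(k) with A=k + 3, B=1, C=k + 2.
Key eq: (k + 3)·f(k+1) = (1)·f(k) + (k + 2).
d = 0 from the (1,0,1) case.
Solving with deg f ≤ 0: f(k) = 1.
So s_k = (B(k−1)f/C)·t_k = (1/(k + 2))·t_k = factorial(k + 2).
Δs = (k + 2)*factorial(k + 2), as required.
Σ_(k=0)^n t_k = s_(n+1) − s_(0) = (factorial(n + 3)) − (2), i.e. factorial(n + 3) - 2.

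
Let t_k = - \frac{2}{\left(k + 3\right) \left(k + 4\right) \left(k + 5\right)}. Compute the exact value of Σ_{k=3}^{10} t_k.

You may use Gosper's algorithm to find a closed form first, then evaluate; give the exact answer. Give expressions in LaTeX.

Step 1: r(k) = (k + 3)/(k + 6).
Gosper form: A/B · C(k+1)/C(k) with A=k + 3, B=k + 6, C=1.
Set up (k + 3)·f(k+1) − (k + 5)·f(k) − (1) = 0.
d = 2 from the (1,1,0) case.
A polynomial solution: f(k) = k*(k + 7)/24.
Then R = B(k−1)f/C = k*(k + 5)*(k + 7)/24, so s_k = R(k)·t_k = k*(-k - 7)/(12*(k + 3)*(k + 4)).
s_(k+1) − s_k = -2/(k**3 + 12*k**2 + 47*k + 60) = t_k.
Evaluate s at k=11 and k=3: -11/140 and -5/84; difference -2/105.

Σ = -2/105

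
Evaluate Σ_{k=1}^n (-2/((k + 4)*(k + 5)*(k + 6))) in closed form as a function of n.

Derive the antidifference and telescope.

t_(k+1)/t_k = (k + 4)/(k + 7).
Take A(k)=k + 4, B(k)=k + 7, C(k)=1.
f must satisfy (k + 4)·f(k+1) − (k + 6)·f(k) = 1.
deg f ≤ 2 (via 1,1,0).
A polynomial solution: f(k) = k*(k + 9)/40.
Get s_k = R·t_k = k*(-k - 9)/(20*(k + 4)*(k + 5)) with R(k) = B(k−1)f(k)/C(k) = k*(k + 6)*(k + 9)/40.
Δs = -2/(k**3 + 15*k**2 + 74*k + 120), as required.
s_(n+1) = (-n**2 - 11*n - 10)/(20*(n**2 + 11*n + 30)) and s_(1) = -1/60, so S(n) = n*(-n - 11)/(30*(n**2 + 11*n + 30)).

S(n) = n*(-n - 11)/(30*(n**2 + 11*n + 30))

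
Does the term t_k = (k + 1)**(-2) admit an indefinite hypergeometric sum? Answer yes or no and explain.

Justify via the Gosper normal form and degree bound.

Ratio r(k) = (k + 1)**2/(k + 2)**2.
Normal form (A,B,C) = (k**2 + 2*k + 1, k**2 + 4*k + 4, 1).
Need (k**2 + 2*k + 1)·f(k+1) − (k**2 + 2*k + 1)·f(k) = 1.
From deg A=2, deg B=2, deg C=0: d=0.
Put f(k) = c0: A·f(k+1) − B(k−1)·f(k) − C = -1; need -1 = 0 — inconsistent ⇒ no f, not summable.

No — the linear system for f has no solution.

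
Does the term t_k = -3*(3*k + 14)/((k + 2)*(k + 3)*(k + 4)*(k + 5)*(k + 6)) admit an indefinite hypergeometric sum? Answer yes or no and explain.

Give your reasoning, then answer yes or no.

Yes. s_k = k*(-k**2 - 10*k - 31)/(10*(k**3 + 10*k**2 + 31*k + 30)).

t_(k+1)/t_k = (k + 2)*(3*k + 17)/((k + 7)*(3*k + 14)).
So A=k + 2 and B=k + 7, with C=k + 14/3.
Solve (k + 2)·f(k+1) − (k + 6)·f(k) = k + 14/3.
Bound: deg f ≤ 4.
Match coefficients ⇒ f(k) = k*(k + 4)*(k**2 + 10*k + 31)/90.
Certificate R = B(k−1)f/C = k*(k + 4)*(k + 6)*(k**2 + 10*k + 31)/(30*(3*k + 14)) gives s_k = k*(-k**2 - 10*k - 31)/(10*(k**3 + 10*k**2 + 31*k + 30)).
Verify: 3*(-3*k - 14)/(k**5 + 20*k**4 + 155*k**3 + 580*k**2 + 1044*k + 720) matches t_k.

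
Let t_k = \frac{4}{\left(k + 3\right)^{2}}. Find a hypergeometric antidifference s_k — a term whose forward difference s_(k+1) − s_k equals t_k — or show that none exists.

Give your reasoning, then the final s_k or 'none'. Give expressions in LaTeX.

t_(k+1)/t_k = (k + 3)**2/(k + 4)**2.
Gosper form: A/B · C(k+1)/C(k) with A=k**2 + 6*k + 9, B=k**2 + 8*k + 16, C=1.
Key eq: (k**2 + 6*k + 9)·f(k+1) = (k**2 + 6*k + 9)·f(k) + (1).
From deg A=2, deg B=2, deg C=0: d=0.
f = c0 ⇒ A·f(k+1) − B(k−1)·f(k) − C = -1. The system {-1 = 0} is inconsistent; no antidifference.

no hypergeometric antidifference exists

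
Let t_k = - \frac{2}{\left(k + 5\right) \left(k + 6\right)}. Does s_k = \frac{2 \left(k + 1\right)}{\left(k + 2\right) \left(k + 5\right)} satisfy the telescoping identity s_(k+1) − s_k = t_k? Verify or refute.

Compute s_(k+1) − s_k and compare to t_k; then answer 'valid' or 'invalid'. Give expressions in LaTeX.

s_(k+1) = 2*(k + 2)/((k + 3)*(k + 6))
s_(k+1) − s_k = 2*(-k**2 - 3*k + 2)/(k**4 + 16*k**3 + 91*k**2 + 216*k + 180)
(s_(k+1) − s_k) − t_k = 4*(k + 4)/(k**4 + 16*k**3 + 91*k**2 + 216*k + 180)

Invalid: residual \frac{4 \left(k + 4\right)}{k^{4} + 16 k^{3} + 91 k^{2} + 216 k + 180} ≠ 0.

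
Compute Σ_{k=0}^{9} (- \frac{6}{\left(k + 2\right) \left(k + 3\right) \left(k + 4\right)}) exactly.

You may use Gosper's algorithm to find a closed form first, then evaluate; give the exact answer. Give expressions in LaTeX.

Σ = -25/52

Compute t_(k+1)/t_k: get (k + 2)/(k + 5).
Gosper form: A/B · C(k+1)/C(k) with A=k + 2, B=k + 5, C=1.
f must satisfy (k + 2)·f(k+1) − (k + 4)·f(k) = 1.
deg f ≤ 2 (via 1,1,0).
Solving with deg f ≤ 2: f(k) = k*(k + 5)/12.
Then R = B(k−1)f/C = k*(k + 4)*(k + 5)/12, so s_k = R(k)·t_k = k*(-k - 5)/(2*(k + 2)*(k + 3)).
Check: Δs_k = -6/(k**3 + 9*k**2 + 26*k + 24). ✓
Telescoping: Σ = s_(10) − s_(0) = -25/52 − (0) = -25/52.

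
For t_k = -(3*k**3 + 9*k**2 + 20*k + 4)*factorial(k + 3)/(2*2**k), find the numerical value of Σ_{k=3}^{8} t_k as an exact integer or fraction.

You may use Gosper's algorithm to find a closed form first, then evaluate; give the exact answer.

t_(k+1)/t_k = (3*k**4 + 30*k**3 + 119*k**2 + 224*k + 144)/(2*(3*k**3 + 9*k**2 + 20*k + 4)).
Factor: A=k/2 + 2; B=1; C=k**3 + 3*k**2 + 20*k/3 + 4/3.
Set up (k/2 + 2)·f(k+1) − (1)·f(k) − (k**3 + 3*k**2 + 20*k/3 + 4/3) = 0.
d = 2 from the (1,0,3) case.
Solve for f: f(k) = 2*(3*k**2 - 3*k + 2)/3 (degree 2 ≤ 2).
R(k) = B(k−1)·f(k)/C(k) = 2*(3*k**2 - 3*k + 2)/(3*k**3 + 9*k**2 + 20*k + 4); s_k = R·t_k = -(3*k**2 - 3*k + 2)*factorial(k + 3)/2**k.
Δs = -(3*k**3 + 9*k**2 + 20*k + 4)*factorial(k + 3)/(2*2**k), as required.
Sum = s_(9) − s_(3); s_(9) = -203949900, s_(3) = -1800 ⇒ -203948100.

Σ = -203948100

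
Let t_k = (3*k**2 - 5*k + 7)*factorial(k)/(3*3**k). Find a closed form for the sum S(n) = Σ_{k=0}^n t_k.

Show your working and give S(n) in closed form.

The ratio is (k + 1)*(-5*k + 3*(k + 1)**2 + 2)/(3*(3*k**2 - 5*k + 7)).
Gosper form: A/B · C(k+1)/C(k) with A=k/3 + 1/3, B=1, C=k**2 - 5*k/3 + 7/3.
Set up (k/3 + 1/3)·f(k+1) − (1)·f(k) − (k**2 - 5*k/3 + 7/3) = 0.
From deg A=1, deg B=0, deg C=2: d=1.
A polynomial solution: f(k) = 3*k - 2.
So s_k = (B(k−1)f/C)·t_k = (3*(3*k - 2)/(3*k**2 - 5*k + 7))·t_k = (3*k - 2)*factorial(k)/3**k.
s_(k+1) − s_k = (3*k**2 - 5*k + 7)*factorial(k)/(3*3**k) = t_k.
Telescope: S(n) = s_(n+1) − s_(0) = 3**(-n - 1)*(3*n + 1)*factorial(n + 1) − (-2) = (6*3**n + 3*n**2*factorial(n) + 4*n*factorial(n) + factorial(n))/(3*3**n).

S(n) = (6*3**n + 3*n**2*factorial(n) + 4*n*factorial(n) + factorial(n))/(3*3**n)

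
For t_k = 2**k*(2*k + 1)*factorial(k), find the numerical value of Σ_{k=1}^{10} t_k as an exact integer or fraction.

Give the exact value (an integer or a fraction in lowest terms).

Σ = 81749606398

Compute t_(k+1)/t_k: get 2*(k + 1)*(2*k + 3)/(2*k + 1).
A = 2*k + 2, B = 1, C = k + 1/2.
Key eq: (2*k + 2)·f(k+1) = (1)·f(k) + (k + 1/2).
From deg A=1, deg B=0, deg C=1: d=0.
Match coefficients ⇒ f(k) = 1/2.
So s_k = (B(k−1)f/C)·t_k = (1/(2*k + 1))·t_k = 2**k*factorial(k).
Δs = 2**k*(2*k + 1)*factorial(k), as required.
Telescoping: Σ = s_(11) − s_(1) = 81749606400 − (2) = 81749606398.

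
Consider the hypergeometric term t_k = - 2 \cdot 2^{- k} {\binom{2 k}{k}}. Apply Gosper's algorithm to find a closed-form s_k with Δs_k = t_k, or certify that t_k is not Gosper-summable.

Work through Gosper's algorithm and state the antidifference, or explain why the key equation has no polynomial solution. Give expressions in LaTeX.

none (Gosper's algorithm certifies no s_k)

Compute t_(k+1)/t_k: get (2*k + 1)/(k + 1).
So A=2*k + 1 and B=k + 1, with C=1.
f must satisfy (2*k + 1)·f(k+1) − (k)·f(k) = 1.
d = -1 from the (1,1,0) case.
Bound -1 < 0, so the key equation has no polynomial solution.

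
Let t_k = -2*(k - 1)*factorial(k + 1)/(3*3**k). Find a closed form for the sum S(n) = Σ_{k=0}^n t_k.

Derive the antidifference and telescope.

Step 1: r(k) = k*(k + 2)/(3*(k - 1)).
So A=k/3 + 2/3 and B=1, with C=k - 1.
Key eq: (k/3 + 2/3)·f(k+1) = (1)·f(k) + (k - 1).
d = 0 from the (1,0,1) case.
Match coefficients ⇒ f(k) = 3.
So s_k = (B(k−1)f/C)·t_k = (3/(k - 1))·t_k = -2*factorial(k + 1)/3**k.
Check: Δs_k = -2*(k - 1)*factorial(k + 1)/(3*3**k). ✓
s_(n+1) = -2*3**(-n - 1)*factorial(n + 2) and s_(0) = -2, so S(n) = 2 - 2*factorial(n + 2)/(3*3**n).

S(n) = 2 - 2*factorial(n + 2)/(3*3**n)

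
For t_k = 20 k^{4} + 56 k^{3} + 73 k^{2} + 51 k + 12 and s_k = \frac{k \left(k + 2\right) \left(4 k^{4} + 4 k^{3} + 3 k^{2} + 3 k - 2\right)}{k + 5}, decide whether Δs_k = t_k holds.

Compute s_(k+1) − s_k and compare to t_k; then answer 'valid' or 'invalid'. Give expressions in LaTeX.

Invalid: residual \frac{3 \left(- 16 k^{5} - 152 k^{4} - 350 k^{3} - 413 k^{2} - 269 k - 60\right)}{k^{2} + 11 k + 30} ≠ 0.

s_(k+1) = (4*k**6 + 36*k**5 + 131*k**4 + 253*k**3 + 277*k**2 + 159*k + 36)/(k + 6)
s_(k+1) − s_k = (20*k**6 + 228*k**5 + 833*k**4 + 1484*k**3 + 1524*k**2 + 855*k + 180)/(k**2 + 11*k + 30)
(s_(k+1) − s_k) − t_k = 3*(-16*k**5 - 152*k**4 - 350*k**3 - 413*k**2 - 269*k - 60)/(k**2 + 11*k + 30)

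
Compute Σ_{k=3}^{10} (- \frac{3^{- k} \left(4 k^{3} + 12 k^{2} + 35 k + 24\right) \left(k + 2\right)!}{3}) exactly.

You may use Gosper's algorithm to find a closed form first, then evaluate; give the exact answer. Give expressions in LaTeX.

Ratio r(k) = (4*k**4 + 36*k**3 + 143*k**2 + 288*k + 225)/(3*(4*k**3 + 12*k**2 + 35*k + 24)).
Gosper form: A/B · C(k+1)/C(k) with A=k/3 + 1, B=1, C=k**3 + 3*k**2 + 35*k/4 + 6.
f must satisfy (k/3 + 1)·f(k+1) − (1)·f(k) = k**3 + 3*k**2 + 35*k/4 + 6.
deg f ≤ 2 (via 1,0,3).
A polynomial solution: f(k) = 3*(4*k**2 + 4*k + 3)/4.
So s_k = (B(k−1)f/C)·t_k = (3*(4*k**2 + 4*k + 3)/(4*k**3 + 12*k**2 + 35*k + 24))·t_k = -(4*k**2 + 4*k + 3)*factorial(k + 2)/3**k.
Check: Δs_k = -(4*k**3 + 12*k**2 + 35*k + 24)*factorial(k + 2)/(3*3**k). ✓
Σ_(k=3)^(10) t_k = s_(11) − s_(3) = -1511910400/81 − (-680/3) = -1511892040/81.

Σ = -1511892040/81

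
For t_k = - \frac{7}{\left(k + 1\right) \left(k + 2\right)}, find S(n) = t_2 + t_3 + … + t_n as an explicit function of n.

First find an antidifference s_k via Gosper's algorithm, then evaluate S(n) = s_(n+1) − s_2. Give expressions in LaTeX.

Ratio r(k) = (k + 1)/(k + 3).
Gosper form: A/B · C(k+1)/C(k) with A=k + 1, B=k + 3, C=1.
f must satisfy (k + 1)·f(k+1) − (k + 2)·f(k) = 1.
Degrees (1,1,0) ⇒ d ≤ 1.
Solve for f: f(k) = k (degree 1 ≤ 1).
Then R = B(k−1)f/C = k*(k + 2), so s_k = R(k)·t_k = -7*k/(k + 1).
Verify: -7/(k**2 + 3*k + 2) matches t_k.
s_(n+1) = 7*(-n - 1)/(n + 2) and s_(2) = -14/3, so S(n) = 7*(1 - n)/(3*(n + 2)).

S(n) = \frac{7 \left(1 - n\right)}{3 \left(n + 2\right)}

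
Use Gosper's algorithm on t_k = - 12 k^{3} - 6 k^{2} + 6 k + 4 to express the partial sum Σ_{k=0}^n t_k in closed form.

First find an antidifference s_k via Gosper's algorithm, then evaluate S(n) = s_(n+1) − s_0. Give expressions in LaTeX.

S(n) = - 3 n^{4} - 8 n^{3} - 3 n^{2} + 6 n + 4

Ratio r(k) = (6*k**3 + 21*k**2 + 21*k + 4)/(6*k**3 + 3*k**2 - 3*k - 2).
Gosper form: A/B · C(k+1)/C(k) with A=1, B=1, C=k**3 + k**2/2 - k/2 - 1/3.
f must satisfy (1)·f(k+1) − (1)·f(k) = k**3 + k**2/2 - k/2 - 1/3.
deg f ≤ 4 (via 0,0,3).
A polynomial solution: f(k) = k**2*(3*k**2 - 4*k - 3)/12.
R(k) = B(k−1)·f(k)/C(k) = k**2*(3*k**2 - 4*k - 3)/(2*(6*k**3 + 3*k**2 - 3*k - 2)); s_k = R·t_k = k**2*(-3*k**2 + 4*k + 3).
Verify: -12*k**3 - 6*k**2 + 6*k + 4 matches t_k.
Evaluate: s_(n+1) = -3*n**4 - 8*n**3 - 3*n**2 + 6*n + 4; subtract s_(0) = 0 ⇒ S(n) = -3*n**4 - 8*n**3 - 3*n**2 + 6*n + 4.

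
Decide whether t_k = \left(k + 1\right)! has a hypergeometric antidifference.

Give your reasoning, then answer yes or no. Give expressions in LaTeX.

No — t_k has no hypergeometric antidifference.

r(k) = k + 2 after simplifying.
So A=k + 2 and B=1, with C=1.
f must satisfy (k + 2)·f(k+1) − (1)·f(k) = 1.
Degrees (1,0,0) ⇒ d ≤ -1.
Bound -1 < 0, so the key equation has no polynomial solution.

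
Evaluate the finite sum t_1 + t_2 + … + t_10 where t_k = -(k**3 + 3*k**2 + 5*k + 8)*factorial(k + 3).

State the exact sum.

Σ = -8979363993528

Compute t_(k+1)/t_k: get (k**4 + 10*k**3 + 38*k**2 + 73*k + 68)/(k**3 + 3*k**2 + 5*k + 8).
Factor: A=k + 4; B=1; C=k**3 + 3*k**2 + 5*k + 8.
Key eq: (k + 4)·f(k+1) = (1)·f(k) + (k**3 + 3*k**2 + 5*k + 8).
deg f ≤ 2 (via 1,0,3).
Match coefficients ⇒ f(k) = k**2 - 2*k + 4.
R(k) = B(k−1)·f(k)/C(k) = (k**2 - 2*k + 4)/(k**3 + 3*k**2 + 5*k + 8); s_k = R·t_k = -(k**2 - 2*k + 4)*factorial(k + 3).
s_(k+1) − s_k = -(k**3 + 3*k**2 + 5*k + 8)*factorial(k + 3) = t_k.
Sum = s_(11) − s_(1); s_(11) = -8979363993600, s_(1) = -72 ⇒ -8979363993528.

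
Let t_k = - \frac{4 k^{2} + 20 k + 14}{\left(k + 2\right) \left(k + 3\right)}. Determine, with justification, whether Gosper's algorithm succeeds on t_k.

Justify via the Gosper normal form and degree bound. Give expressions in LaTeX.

Yes. s_k = - \frac{k \left(4 k + 3\right)}{k + 2}.

Ratio r(k) = (k + 2)*(10*k + 2*(k + 1)**2 + 17)/((k + 4)*(2*k**2 + 10*k + 7)).
So A=k + 2 and B=k + 4, with C=k**2 + 5*k + 7/2.
f must satisfy (k + 2)·f(k+1) − (k + 3)·f(k) = k**2 + 5*k + 7/2.
d = 2 from the (1,1,2) case.
Solve for f: f(k) = k*(4*k + 3)/4 (degree 2 ≤ 2).
Get s_k = R·t_k = -k*(4*k + 3)/(k + 2) with R(k) = B(k−1)f(k)/C(k) = k*(k + 3)*(4*k + 3)/(2*(2*k**2 + 10*k + 7)).
Verify: 2*(-2*k**2 - 10*k - 7)/(k**2 + 5*k + 6) matches t_k.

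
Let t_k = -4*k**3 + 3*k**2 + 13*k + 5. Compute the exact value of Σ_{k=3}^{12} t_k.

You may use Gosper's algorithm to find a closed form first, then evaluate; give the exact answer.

Σ = -21340

The ratio is (4*k**3 + 9*k**2 - 7*k - 17)/(4*k**3 - 3*k**2 - 13*k - 5).
Normal form (A,B,C) = (1, 1, k**3 - 3*k**2/4 - 13*k/4 - 5/4).
f must satisfy (1)·f(k+1) − (1)·f(k) = k**3 - 3*k**2/4 - 13*k/4 - 5/4.
Degrees (0,0,3) ⇒ d ≤ 4.
Solving with deg f ≤ 4: f(k) = k*(k**3 - 3*k**2 - 4*k + 1)/4.
Certificate R = B(k−1)f/C = k*(k**3 - 3*k**2 - 4*k + 1)/(4*k**3 - 3*k**2 - 13*k - 5) gives s_k = k*(-k**3 + 3*k**2 + 4*k - 1).
Δs = -4*k**3 + 3*k**2 + 13*k + 5, as required.
Telescoping: Σ = s_(13) − s_(3) = -21307 − (33) = -21340.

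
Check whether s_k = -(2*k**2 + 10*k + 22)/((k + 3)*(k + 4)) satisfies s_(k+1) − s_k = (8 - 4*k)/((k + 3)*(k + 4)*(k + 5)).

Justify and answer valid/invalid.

valid (s_(k+1) − s_k reduces to t_k)

s_(k+1) = 2*(-5*k - (k + 1)**2 - 16)/((k + 4)*(k + 5))
s_(k+1) − s_k = 4*(2 - k)/(k**3 + 12*k**2 + 47*k + 60)
(s_(k+1) − s_k) − t_k = 0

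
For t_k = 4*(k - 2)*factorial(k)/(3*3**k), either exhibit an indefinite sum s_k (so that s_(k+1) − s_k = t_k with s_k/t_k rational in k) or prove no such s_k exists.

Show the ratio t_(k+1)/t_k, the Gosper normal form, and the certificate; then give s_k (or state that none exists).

Step 1: r(k) = (k**2 - 1)/(3*(k - 2)).
Normal form (A,B,C) = (k/3 + 1/3, 1, k - 2).
Set up (k/3 + 1/3)·f(k+1) − (1)·f(k) − (k - 2) = 0.
Bound: deg f ≤ 0.
A polynomial solution: f(k) = 3.
R(k) = B(k−1)·f(k)/C(k) = 3/(k - 2); s_k = R·t_k = 4*factorial(k)/3**k.
Δs = 4*(k - 2)*factorial(k)/(3*3**k), as required.

s_k = 4*factorial(k)/3**k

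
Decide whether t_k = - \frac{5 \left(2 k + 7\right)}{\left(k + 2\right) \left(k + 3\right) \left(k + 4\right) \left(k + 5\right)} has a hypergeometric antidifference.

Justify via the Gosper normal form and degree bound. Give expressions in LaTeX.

Yes. s_k = \frac{5 k \left(- k - 6\right)}{8 \left(k^{2} + 6 k + 8\right)}.

Compute t_(k+1)/t_k: get (k + 2)*(2*k + 9)/((k + 6)*(2*k + 7)).
Gosper form: A/B · C(k+1)/C(k) with A=k + 2, B=k + 6, C=k + 7/2.
Solve (k + 2)·f(k+1) − (k + 5)·f(k) = k + 7/2.
From deg A=1, deg B=1, deg C=1: d=3.
Match coefficients ⇒ f(k) = k*(k + 3)*(k + 6)/16.
R(k) = B(k−1)·f(k)/C(k) = k*(k + 3)*(k + 5)*(k + 6)/(8*(2*k + 7)); s_k = R·t_k = 5*k*(-k - 6)/(8*(k**2 + 6*k + 8)).
Check: Δs_k = 5*(-2*k - 7)/(k**4 + 14*k**3 + 71*k**2 + 154*k + 120). ✓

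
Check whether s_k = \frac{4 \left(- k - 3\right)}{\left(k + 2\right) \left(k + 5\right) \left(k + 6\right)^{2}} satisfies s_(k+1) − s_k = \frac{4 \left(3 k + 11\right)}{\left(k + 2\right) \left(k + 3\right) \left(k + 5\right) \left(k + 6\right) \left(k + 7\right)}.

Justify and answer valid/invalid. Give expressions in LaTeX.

s_(k+1) = 4*(-k - 4)/((k + 3)*(k + 6)*(k + 7)**2)
s_(k+1) − s_k = 4*(-(k + 2)*(k + 4)*(k + 5)*(k + 6) + (k + 3)**2*(k + 7)**2)/((k + 2)*(k + 3)*(k + 5)*(k + 6)**2*(k + 7)**2)
(s_(k+1) − s_k) − t_k = 12*(-4*k**2 - 39*k - 87)/(k**7 + 36*k**6 + 544*k**5 + 4458*k**4 + 21307*k**3 + 59082*k**2 + 87444*k + 52920)

Invalid: residual \frac{12 \left(- 4 k^{2} - 39 k - 87\right)}{k^{7} + 36 k^{6} + 544 k^{5} + 4458 k^{4} + 21307 k^{3} + 59082 k^{2} + 87444 k + 52920} ≠ 0.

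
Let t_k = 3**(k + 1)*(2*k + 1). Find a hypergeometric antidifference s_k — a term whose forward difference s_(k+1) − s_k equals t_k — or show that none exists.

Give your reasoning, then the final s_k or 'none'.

The ratio is 3*(2*k + 3)/(2*k + 1).
Gosper form: A/B · C(k+1)/C(k) with A=3, B=1, C=k + 1/2.
Set up (3)·f(k+1) − (1)·f(k) − (k + 1/2) = 0.
deg f ≤ 1 (via 0,0,1).
Match coefficients ⇒ f(k) = (k - 1)/2.
Certificate R = B(k−1)f/C = (k - 1)/(2*k + 1) gives s_k = 3**(k + 1)*(k - 1).
Verify: 3**(k + 1)*(2*k + 1) matches t_k.

s_k = 3**(k + 1)*(k - 1)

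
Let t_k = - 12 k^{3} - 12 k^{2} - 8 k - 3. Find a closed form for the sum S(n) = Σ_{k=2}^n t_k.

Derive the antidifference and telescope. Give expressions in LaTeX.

Compute t_(k+1)/t_k: get (12*k**3 + 48*k**2 + 68*k + 35)/(12*k**3 + 12*k**2 + 8*k + 3).
A = 1, B = 1, C = k**3 + k**2 + 2*k/3 + 1/4.
Set up (1)·f(k+1) − (1)·f(k) − (k**3 + k**2 + 2*k/3 + 1/4) = 0.
Degrees (0,0,3) ⇒ d ≤ 4.
Coefficient equations give f(k) = k*(3*k**3 - 2*k**2 + k + 1)/12.
Then R = B(k−1)f/C = k*(3*k**3 - 2*k**2 + k + 1)/(12*k**3 + 12*k**2 + 8*k + 3), so s_k = R(k)·t_k = k*(-3*k**3 + 2*k**2 - k - 1).
Verify: -12*k**3 - 12*k**2 - 8*k - 3 matches t_k.
s_(n+1) = -3*n**4 - 10*n**3 - 13*n**2 - 9*n - 3 and s_(2) = -38, so S(n) = -3*n**4 - 10*n**3 - 13*n**2 - 9*n + 35.

S(n) = - 3 n^{4} - 10 n^{3} - 13 n^{2} - 9 n + 35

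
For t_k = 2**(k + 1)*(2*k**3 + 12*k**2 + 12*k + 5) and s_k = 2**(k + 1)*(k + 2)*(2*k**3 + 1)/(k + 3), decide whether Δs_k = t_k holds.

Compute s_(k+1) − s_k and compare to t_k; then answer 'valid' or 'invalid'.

Invalid: residual 2**(k + 1)*(-2*k**4 - 16*k**3 - 48*k**2 - 41*k - 14)/(k**2 + 7*k + 12) ≠ 0.

s_(k+1) = 2**(k + 2)*(k + 3)*(2*(k + 1)**3 + 1)/(k + 4)
s_(k+1) − s_k = 2**(k + 1)*(2*k**5 + 24*k**4 + 104*k**3 + 185*k**2 + 138*k + 46)/(k**2 + 7*k + 12)
(s_(k+1) − s_k) − t_k = 2**(k + 1)*(-2*k**4 - 16*k**3 - 48*k**2 - 41*k - 14)/(k**2 + 7*k + 12)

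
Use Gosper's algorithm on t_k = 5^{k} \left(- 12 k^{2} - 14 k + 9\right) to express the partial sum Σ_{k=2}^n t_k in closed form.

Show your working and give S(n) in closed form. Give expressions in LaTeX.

S(n) = - 15 \cdot 5^{n} n^{2} - 10 \cdot 5^{n} n + 10 \cdot 5^{n} + 75

The ratio is 5*(12*k**2 + 38*k + 17)/(12*k**2 + 14*k - 9).
Gosper form: A/B · C(k+1)/C(k) with A=5, B=1, C=k**2 + 7*k/6 - 3/4.
f must satisfy (5)·f(k+1) − (1)·f(k) = k**2 + 7*k/6 - 3/4.
d = 2 from the (0,0,2) case.
Match coefficients ⇒ f(k) = (3*k**2 - 4*k - 1)/12.
R(k) = B(k−1)·f(k)/C(k) = (3*k**2 - 4*k - 1)/(12*k**2 + 14*k - 9); s_k = R·t_k = 5**k*(-3*k**2 + 4*k + 1).
s_(k+1) − s_k = 5**k*(-12*k**2 - 14*k + 9) = t_k.
Telescope: S(n) = s_(n+1) − s_(2) = 5**(n + 1)*(-3*n**2 - 2*n + 2) − (-75) = -15*5**n*n**2 - 10*5**n*n + 10*5**n + 75.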